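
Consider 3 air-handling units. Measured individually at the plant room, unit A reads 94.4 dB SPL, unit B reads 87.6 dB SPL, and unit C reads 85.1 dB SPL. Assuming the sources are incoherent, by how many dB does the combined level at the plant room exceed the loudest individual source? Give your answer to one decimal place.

1.2 dB

Incoherent sources sum as intensities:
L_total = 10·log₁₀(10^(94.4/10) + 10^(87.6/10) + 10^(85.1/10)) = 95.63 dB SPL.
Excess over the loudest (94.4 dB): 95.63 − 94.4 = 1.2 dB.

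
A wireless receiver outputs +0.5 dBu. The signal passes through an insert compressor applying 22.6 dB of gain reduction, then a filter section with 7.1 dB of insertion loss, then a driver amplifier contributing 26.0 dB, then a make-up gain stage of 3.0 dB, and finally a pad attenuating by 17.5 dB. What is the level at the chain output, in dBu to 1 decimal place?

Cascaded gains and losses add directly in dB.
+0.5 − 22.6 − 7.1 + 26.0 + 3.0 − 17.5 = -17.7 dBu.

-17.7 dBu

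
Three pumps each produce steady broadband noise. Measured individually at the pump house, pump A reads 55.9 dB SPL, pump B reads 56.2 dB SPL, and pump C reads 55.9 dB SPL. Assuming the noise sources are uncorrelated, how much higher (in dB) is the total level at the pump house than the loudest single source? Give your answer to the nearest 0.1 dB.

4.6 dB

Uncorrelated sources add in intensity (power), not in dB.
L_total = 10·log₁₀(10^(55.9/10) + 10^(56.2/10) + 10^(55.9/10)) = 60.77 dB SPL.
Excess over the loudest (56.2 dB): 60.77 − 56.2 = 4.6 dB.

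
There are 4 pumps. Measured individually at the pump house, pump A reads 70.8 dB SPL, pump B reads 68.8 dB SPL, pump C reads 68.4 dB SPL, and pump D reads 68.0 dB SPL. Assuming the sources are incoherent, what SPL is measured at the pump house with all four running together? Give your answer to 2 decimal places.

75.16 dB SPL

Incoherent sources sum as intensities:
L_total = 10·log₁₀(10^(70.8/10) + 10^(68.8/10) + 10^(68.4/10) + 10^(68.0/10)) = 10·log₁₀(32840000) = 75.16 dB SPL.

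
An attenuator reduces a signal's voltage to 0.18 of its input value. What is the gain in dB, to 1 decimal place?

Voltage ratio → dB uses the 20·log₁₀ form:
20·log₁₀(0.18) = -14.9 dB.

-14.9 dB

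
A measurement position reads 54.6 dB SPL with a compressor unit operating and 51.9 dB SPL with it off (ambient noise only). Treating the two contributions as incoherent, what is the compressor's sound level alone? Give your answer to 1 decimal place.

51.3 dB SPL

Remove the background by subtracting linear intensities:
L_src = 10·log₁₀(10^(54.6/10) − 10^(51.9/10)) = 10·log₁₀(133500) = 51.3 dB SPL.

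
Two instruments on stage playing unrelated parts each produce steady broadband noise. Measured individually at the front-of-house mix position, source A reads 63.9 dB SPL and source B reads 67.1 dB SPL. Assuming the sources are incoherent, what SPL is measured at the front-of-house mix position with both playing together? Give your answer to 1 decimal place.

Add the sources as powers (linear), then convert back to dB:
L_total = 10·log₁₀(10^(63.9/10) + 10^(67.1/10)) = 10·log₁₀(7583000) = 68.8 dB SPL.

68.8 dB SPL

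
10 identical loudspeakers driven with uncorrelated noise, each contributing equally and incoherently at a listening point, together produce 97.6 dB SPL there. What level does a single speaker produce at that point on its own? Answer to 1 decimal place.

87.6 dB SPL

10 equal incoherent sources add 10·log₁₀(10) = 10.00 dB over one source.
L_one = 97.6 − 10.00 = 87.6 dB SPL.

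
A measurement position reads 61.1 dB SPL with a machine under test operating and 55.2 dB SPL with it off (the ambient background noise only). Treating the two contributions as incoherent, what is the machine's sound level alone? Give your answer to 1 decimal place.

59.8 dB SPL

Remove the background by subtracting linear intensities:
L_src = 10·log₁₀(10^(61.1/10) − 10^(55.2/10)) = 10·log₁₀(957100) = 59.8 dB SPL.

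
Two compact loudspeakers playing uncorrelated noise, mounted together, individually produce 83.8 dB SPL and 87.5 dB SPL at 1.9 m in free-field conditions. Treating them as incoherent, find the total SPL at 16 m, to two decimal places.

70.54 dB SPL

Combined at 1.9 m: 10·log₁₀(10^(83.8/10)+10^(87.5/10)) = 89.043 dB SPL.
Then apply −20·log₁₀(16/1.9) = -18.507 dB → 70.54 dB SPL.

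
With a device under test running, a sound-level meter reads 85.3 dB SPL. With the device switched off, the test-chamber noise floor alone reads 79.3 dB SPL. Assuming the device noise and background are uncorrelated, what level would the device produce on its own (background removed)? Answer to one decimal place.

84.0 dB SPL

Remove the background by subtracting linear intensities:
L_src = 10·log₁₀(10^(85.3/10) − 10^(79.3/10)) = 10·log₁₀(253700000) = 84.0 dB SPL.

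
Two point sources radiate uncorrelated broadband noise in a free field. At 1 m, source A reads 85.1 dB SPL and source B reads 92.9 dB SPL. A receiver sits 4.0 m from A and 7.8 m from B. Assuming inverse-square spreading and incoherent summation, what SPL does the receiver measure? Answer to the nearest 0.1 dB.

At the listener: L_A = 85.1 − 20·log₁₀(4.0) = 73.06 dB; L_B = 92.9 − 20·log₁₀(7.8) = 75.06 dB.
Combined: 10·log₁₀(10^(73.06/10)+10^(75.06/10)) = 77.2 dB SPL.

77.2 dB SPL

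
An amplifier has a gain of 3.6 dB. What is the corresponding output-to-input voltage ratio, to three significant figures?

1.51

Voltage ratio = 10^(dB/20).
10^(3.6/20) = 10^(0.1800) = 1.51.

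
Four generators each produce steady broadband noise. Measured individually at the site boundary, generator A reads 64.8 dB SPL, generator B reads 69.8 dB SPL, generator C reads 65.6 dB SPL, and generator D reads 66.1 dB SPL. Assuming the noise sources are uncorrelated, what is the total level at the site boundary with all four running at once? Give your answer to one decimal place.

73.1 dB SPL

Uncorrelated sources add in intensity (power), not in dB.
L_total = 10·log₁₀(10^(64.8/10) + 10^(69.8/10) + 10^(65.6/10) + 10^(66.1/10)) = 10·log₁₀(20270000) = 73.1 dB SPL.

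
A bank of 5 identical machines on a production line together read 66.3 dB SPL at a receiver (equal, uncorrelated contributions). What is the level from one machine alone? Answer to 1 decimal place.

5 equal incoherent sources add 10·log₁₀(5) = 6.99 dB over one source.
L_one = 66.3 − 6.99 = 59.3 dB SPL.

59.3 dB SPL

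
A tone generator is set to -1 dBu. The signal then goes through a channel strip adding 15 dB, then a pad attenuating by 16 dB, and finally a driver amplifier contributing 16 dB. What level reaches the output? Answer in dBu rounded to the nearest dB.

In dB, series stages simply add:
-1 + 15 − 16 + 16 = +14 dBu.

+14 dBu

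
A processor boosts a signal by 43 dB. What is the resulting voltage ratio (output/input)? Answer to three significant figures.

141

Voltage ratio = 10^(dB/20).
10^(43/20) = 10^(2.150) = 141.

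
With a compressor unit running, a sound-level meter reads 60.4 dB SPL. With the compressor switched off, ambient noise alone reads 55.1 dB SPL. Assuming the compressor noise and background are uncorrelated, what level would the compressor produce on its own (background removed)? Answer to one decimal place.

58.9 dB SPL

Background correction is a power subtraction:
L_src = 10·log₁₀(10^(60.4/10) − 10^(55.1/10)) = 10·log₁₀(772900) = 58.9 dB SPL.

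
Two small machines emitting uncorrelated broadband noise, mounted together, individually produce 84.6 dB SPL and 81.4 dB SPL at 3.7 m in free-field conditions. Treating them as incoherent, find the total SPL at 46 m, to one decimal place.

64.4 dB SPL

Combined at 3.7 m: 10·log₁₀(10^(84.6/10)+10^(81.4/10)) = 86.30 dB SPL.
Then apply −20·log₁₀(46/3.7) = -21.89 dB → 64.4 dB SPL.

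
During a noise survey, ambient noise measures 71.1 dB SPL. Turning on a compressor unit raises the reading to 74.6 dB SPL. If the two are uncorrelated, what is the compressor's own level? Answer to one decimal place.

72.0 dB SPL

Background correction is a power subtraction:
L_src = 10·log₁₀(10^(74.6/10) − 10^(71.1/10)) = 10·log₁₀(15960000) = 72.0 dB SPL.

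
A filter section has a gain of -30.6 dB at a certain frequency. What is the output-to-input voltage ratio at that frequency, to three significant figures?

0.0295

Voltage ratio = 10^(dB/20).
10^(-30.6/20) = 10^(-1.530) = 0.0295.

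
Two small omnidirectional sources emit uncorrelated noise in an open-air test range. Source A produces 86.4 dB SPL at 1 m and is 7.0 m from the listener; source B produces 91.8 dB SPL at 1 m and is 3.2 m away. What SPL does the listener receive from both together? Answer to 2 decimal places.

81.95 dB SPL

At the listener: L_A = 86.4 − 20·log₁₀(7.0) = 69.498 dB; L_B = 91.8 − 20·log₁₀(3.2) = 81.697 dB.
Combined: 10·log₁₀(10^(69.498/10)+10^(81.697/10)) = 81.95 dB SPL.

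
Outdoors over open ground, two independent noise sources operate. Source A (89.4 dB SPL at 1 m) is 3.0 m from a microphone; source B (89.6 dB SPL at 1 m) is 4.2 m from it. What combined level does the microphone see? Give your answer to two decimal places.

81.72 dB SPL

At the listener: L_A = 89.4 − 20·log₁₀(3.0) = 79.858 dB; L_B = 89.6 − 20·log₁₀(4.2) = 77.135 dB.
Combined: 10·log₁₀(10^(79.858/10)+10^(77.135/10)) = 81.72 dB SPL.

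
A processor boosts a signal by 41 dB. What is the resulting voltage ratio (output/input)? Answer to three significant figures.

112

Voltage ratio = 10^(dB/20).
10^(41/20) = 10^(2.050) = 112.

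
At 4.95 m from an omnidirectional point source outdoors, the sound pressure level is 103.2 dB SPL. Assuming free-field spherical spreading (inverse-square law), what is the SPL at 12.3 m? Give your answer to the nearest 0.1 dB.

95.3 dB SPL

Inverse-square spreading gives ΔL = −20·log₁₀(d₂/d₁).
ΔL = −20·log₁₀(12.3/4.95) = -7.91 dB, so L₂ = 103.2 + (-7.91) = 95.3 dB SPL.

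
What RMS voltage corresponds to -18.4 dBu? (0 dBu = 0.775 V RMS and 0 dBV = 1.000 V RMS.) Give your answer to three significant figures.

V = 0.775 V × 10^(-18.4/20).
= 0.775 × 0.1202 = 0.0932 V.

0.0932 V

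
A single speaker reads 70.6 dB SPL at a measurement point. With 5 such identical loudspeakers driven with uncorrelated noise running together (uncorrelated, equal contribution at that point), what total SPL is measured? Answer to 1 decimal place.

77.6 dB SPL

5 equal incoherent sources raise the level by 10·log₁₀(5) = 6.99 dB.
L_total = 70.6 + 6.99 = 77.6 dB SPL.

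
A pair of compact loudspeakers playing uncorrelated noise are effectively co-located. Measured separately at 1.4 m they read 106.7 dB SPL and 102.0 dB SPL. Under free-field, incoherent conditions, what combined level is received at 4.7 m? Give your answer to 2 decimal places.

97.45 dB SPL

Combined at 1.4 m: 10·log₁₀(10^(106.7/10)+10^(102.0/10)) = 107.967 dB SPL.
Then apply −20·log₁₀(4.7/1.4) = -10.519 dB → 97.45 dB SPL.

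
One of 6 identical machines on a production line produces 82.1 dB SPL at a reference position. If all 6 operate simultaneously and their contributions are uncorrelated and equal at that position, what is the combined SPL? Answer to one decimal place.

6 equal incoherent sources raise the level by 10·log₁₀(6) = 7.78 dB.
L_total = 82.1 + 7.78 = 89.9 dB SPL.

89.9 dB SPL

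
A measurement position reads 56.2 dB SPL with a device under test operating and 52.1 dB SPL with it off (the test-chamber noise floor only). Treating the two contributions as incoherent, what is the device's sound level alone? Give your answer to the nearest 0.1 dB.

Subtract intensities: L_src = 10·log₁₀(10^(L_total/10) − 10^(L_bg/10)).
L_src = 10·log₁₀(10^(56.2/10) − 10^(52.1/10)) = 10·log₁₀(254700) = 54.1 dB SPL.

54.1 dB SPL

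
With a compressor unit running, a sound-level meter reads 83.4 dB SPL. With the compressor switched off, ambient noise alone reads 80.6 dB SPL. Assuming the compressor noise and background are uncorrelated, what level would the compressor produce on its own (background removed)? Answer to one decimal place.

Background correction is a power subtraction:
L_src = 10·log₁₀(10^(83.4/10) − 10^(80.6/10)) = 10·log₁₀(104000000) = 80.2 dB SPL.

80.2 dB SPL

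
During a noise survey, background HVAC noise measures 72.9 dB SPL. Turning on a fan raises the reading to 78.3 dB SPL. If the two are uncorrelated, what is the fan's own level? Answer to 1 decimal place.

76.8 dB SPL

Subtract intensities: L_src = 10·log₁₀(10^(L_total/10) − 10^(L_bg/10)).
L_src = 10·log₁₀(10^(78.3/10) − 10^(72.9/10)) = 10·log₁₀(48110000) = 76.8 dB SPL.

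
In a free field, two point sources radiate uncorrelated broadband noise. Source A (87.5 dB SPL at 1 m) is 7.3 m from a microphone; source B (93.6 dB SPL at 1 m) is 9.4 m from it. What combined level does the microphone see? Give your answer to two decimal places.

At the listener: L_A = 87.5 − 20·log₁₀(7.3) = 70.234 dB; L_B = 93.6 − 20·log₁₀(9.4) = 74.137 dB.
Combined: 10·log₁₀(10^(70.234/10)+10^(74.137/10)) = 75.62 dB SPL.

75.62 dB SPL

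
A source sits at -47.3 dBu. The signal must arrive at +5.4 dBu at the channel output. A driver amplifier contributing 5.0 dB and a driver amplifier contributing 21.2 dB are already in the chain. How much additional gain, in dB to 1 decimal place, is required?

The required make-up gain is the shortfall in the dB sum.
G = +5.4 − (-47.3) − 5.0 − 21.2 = 26.5 dB.

26.5 dB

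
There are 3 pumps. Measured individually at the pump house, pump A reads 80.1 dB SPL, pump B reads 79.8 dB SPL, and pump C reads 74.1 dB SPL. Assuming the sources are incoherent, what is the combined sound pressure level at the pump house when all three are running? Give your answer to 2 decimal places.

83.49 dB SPL

Incoherent sources sum as intensities:
L_total = 10·log₁₀(10^(80.1/10) + 10^(79.8/10) + 10^(74.1/10)) = 10·log₁₀(223500000) = 83.49 dB SPL.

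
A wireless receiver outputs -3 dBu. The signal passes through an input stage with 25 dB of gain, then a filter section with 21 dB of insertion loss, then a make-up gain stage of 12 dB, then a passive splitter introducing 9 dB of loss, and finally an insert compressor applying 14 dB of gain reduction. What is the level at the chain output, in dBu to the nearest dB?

In dB, series stages simply add:
-3 + 25 − 21 + 12 − 9 − 14 = -10 dBu.

-10 dBu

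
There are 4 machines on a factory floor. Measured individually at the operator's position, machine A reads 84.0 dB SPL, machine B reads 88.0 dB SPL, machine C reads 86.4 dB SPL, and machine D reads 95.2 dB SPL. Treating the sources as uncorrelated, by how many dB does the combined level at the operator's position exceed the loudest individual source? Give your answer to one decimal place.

1.5 dB

Add the sources as powers (linear), then convert back to dB:
L_total = 10·log₁₀(10^(84.0/10) + 10^(88.0/10) + 10^(86.4/10) + 10^(95.2/10)) = 96.66 dB SPL.
Excess over the loudest (95.2 dB): 96.66 − 95.2 = 1.5 dB.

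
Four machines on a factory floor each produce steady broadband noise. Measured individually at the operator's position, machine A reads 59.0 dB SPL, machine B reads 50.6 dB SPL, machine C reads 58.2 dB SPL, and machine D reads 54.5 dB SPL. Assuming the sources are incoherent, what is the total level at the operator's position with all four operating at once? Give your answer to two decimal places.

Uncorrelated sources add in intensity (power), not in dB.
L_total = 10·log₁₀(10^(59.0/10) + 10^(50.6/10) + 10^(58.2/10) + 10^(54.5/10)) = 10·log₁₀(1852000) = 62.68 dB SPL.

62.68 dB SPL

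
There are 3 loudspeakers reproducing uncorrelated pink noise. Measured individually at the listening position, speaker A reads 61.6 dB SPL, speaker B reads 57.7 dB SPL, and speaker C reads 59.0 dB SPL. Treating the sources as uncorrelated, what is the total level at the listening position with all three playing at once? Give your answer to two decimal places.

64.52 dB SPL

Incoherent sources sum as intensities:
L_total = 10·log₁₀(10^(61.6/10) + 10^(57.7/10) + 10^(59.0/10)) = 10·log₁₀(2829000) = 64.52 dB SPL.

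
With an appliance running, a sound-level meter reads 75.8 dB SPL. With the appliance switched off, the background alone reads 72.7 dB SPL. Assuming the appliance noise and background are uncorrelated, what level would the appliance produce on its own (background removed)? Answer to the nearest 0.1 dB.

72.9 dB SPL

Background correction is a power subtraction:
L_src = 10·log₁₀(10^(75.8/10) − 10^(72.7/10)) = 10·log₁₀(19400000) = 72.9 dB SPL.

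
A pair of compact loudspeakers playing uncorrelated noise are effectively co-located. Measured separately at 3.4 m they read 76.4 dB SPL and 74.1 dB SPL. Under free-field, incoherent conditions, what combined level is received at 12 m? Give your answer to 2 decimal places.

Combined at 3.4 m: 10·log₁₀(10^(76.4/10)+10^(74.1/10)) = 78.411 dB SPL.
Then apply −20·log₁₀(12/3.4) = -10.954 dB → 67.46 dB SPL.

67.46 dB SPL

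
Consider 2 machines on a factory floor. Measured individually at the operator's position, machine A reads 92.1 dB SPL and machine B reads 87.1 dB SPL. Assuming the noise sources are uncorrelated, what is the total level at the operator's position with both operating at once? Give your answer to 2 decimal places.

Add the sources as powers (linear), then convert back to dB:
L_total = 10·log₁₀(10^(92.1/10) + 10^(87.1/10)) = 10·log₁₀(2135000000) = 93.29 dB SPL.

93.29 dB SPL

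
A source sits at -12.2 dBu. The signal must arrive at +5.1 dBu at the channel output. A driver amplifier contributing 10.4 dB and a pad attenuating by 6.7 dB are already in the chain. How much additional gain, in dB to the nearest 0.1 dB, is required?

13.6 dB

The required make-up gain is the shortfall in the dB sum.
G = +5.1 − (-12.2) − 10.4 + 6.7 = 13.6 dB.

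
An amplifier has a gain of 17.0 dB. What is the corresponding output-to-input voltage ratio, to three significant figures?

7.08

Voltage ratio = 10^(dB/20).
10^(17.0/20) = 10^(0.8500) = 7.08.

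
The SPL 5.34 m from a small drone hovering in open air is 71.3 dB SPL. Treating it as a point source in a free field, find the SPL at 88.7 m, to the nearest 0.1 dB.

Free-field point source: level drops by 20·log₁₀ of the distance ratio.
ΔL = −20·log₁₀(88.7/5.34) = -24.41 dB, so L₂ = 71.3 + (-24.41) = 46.9 dB SPL.

46.9 dB SPL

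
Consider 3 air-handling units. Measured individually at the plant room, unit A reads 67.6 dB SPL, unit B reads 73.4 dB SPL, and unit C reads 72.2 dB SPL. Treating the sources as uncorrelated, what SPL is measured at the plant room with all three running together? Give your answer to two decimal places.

Uncorrelated sources add in intensity (power), not in dB.
L_total = 10·log₁₀(10^(67.6/10) + 10^(73.4/10) + 10^(72.2/10)) = 10·log₁₀(44230000) = 76.46 dB SPL.

76.46 dB SPL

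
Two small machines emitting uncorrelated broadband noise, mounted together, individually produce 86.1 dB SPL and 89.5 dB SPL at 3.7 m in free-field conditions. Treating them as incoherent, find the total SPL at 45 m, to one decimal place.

69.4 dB SPL

Combined at 3.7 m: 10·log₁₀(10^(86.1/10)+10^(89.5/10)) = 91.13 dB SPL.
Then apply −20·log₁₀(45/3.7) = -21.70 dB → 69.4 dB SPL.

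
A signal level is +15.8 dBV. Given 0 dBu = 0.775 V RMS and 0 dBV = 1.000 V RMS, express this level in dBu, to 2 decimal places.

The offset between the scales is 20·log₁₀(0.775/1.000) = −2.214 dB.
So dBu = +15.8 + 2.214 = +18.01 dBu.

+18.01 dBu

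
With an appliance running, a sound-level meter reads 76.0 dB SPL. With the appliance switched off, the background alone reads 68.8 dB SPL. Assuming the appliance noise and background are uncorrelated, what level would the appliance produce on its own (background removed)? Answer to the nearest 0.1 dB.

Background correction is a power subtraction:
L_src = 10·log₁₀(10^(76.0/10) − 10^(68.8/10)) = 10·log₁₀(32220000) = 75.1 dB SPL.

75.1 dB SPL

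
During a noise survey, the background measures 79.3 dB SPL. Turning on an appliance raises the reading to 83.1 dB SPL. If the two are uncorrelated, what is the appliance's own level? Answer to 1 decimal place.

80.8 dB SPL

Background correction is a power subtraction:
L_src = 10·log₁₀(10^(83.1/10) − 10^(79.3/10)) = 10·log₁₀(119100000) = 80.8 dB SPL.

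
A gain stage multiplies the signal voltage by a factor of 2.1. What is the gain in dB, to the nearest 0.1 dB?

Voltage ratio → dB uses the 20·log₁₀ form:
20·log₁₀(2.1) = 6.4 dB.

6.4 dB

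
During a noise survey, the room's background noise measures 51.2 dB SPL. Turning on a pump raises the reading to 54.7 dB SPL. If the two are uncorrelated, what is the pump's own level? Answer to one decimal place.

Subtract intensities: L_src = 10·log₁₀(10^(L_total/10) − 10^(L_bg/10)).
L_src = 10·log₁₀(10^(54.7/10) − 10^(51.2/10)) = 10·log₁₀(163300) = 52.1 dB SPL.

52.1 dB SPL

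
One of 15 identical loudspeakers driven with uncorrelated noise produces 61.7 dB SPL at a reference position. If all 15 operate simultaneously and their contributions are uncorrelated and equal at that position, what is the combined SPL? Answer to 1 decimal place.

15 equal incoherent sources raise the level by 10·log₁₀(15) = 11.76 dB.
L_total = 61.7 + 11.76 = 73.5 dB SPL.

73.5 dB SPL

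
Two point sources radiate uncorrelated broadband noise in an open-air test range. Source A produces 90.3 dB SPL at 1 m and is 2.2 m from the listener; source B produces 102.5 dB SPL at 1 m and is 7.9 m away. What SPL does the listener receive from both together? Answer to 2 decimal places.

87.04 dB SPL

At the listener: L_A = 90.3 − 20·log₁₀(2.2) = 83.452 dB; L_B = 102.5 − 20·log₁₀(7.9) = 84.547 dB.
Combined: 10·log₁₀(10^(83.452/10)+10^(84.547/10)) = 87.04 dB SPL.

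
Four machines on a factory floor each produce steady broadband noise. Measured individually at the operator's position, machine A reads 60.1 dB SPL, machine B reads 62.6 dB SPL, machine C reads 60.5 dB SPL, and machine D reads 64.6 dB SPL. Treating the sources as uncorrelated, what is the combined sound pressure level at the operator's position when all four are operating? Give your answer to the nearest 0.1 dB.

Uncorrelated sources add in intensity (power), not in dB.
L_total = 10·log₁₀(10^(60.1/10) + 10^(62.6/10) + 10^(60.5/10) + 10^(64.6/10)) = 10·log₁₀(6849000) = 68.4 dB SPL.

68.4 dB SPL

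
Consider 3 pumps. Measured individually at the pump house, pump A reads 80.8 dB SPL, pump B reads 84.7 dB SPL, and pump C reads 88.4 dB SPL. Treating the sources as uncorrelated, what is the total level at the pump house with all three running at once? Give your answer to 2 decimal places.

Incoherent sources sum as intensities:
L_total = 10·log₁₀(10^(80.8/10) + 10^(84.7/10) + 10^(88.4/10)) = 10·log₁₀(1107000000) = 90.44 dB SPL.

90.44 dB SPL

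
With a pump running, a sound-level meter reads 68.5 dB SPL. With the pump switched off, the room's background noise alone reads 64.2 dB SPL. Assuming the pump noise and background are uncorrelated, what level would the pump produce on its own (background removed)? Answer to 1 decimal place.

66.5 dB SPL

Subtract intensities: L_src = 10·log₁₀(10^(L_total/10) − 10^(L_bg/10)).
L_src = 10·log₁₀(10^(68.5/10) − 10^(64.2/10)) = 10·log₁₀(4449000) = 66.5 dB SPL.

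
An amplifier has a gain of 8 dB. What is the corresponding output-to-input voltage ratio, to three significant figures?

2.51

Voltage ratio = 10^(dB/20).
10^(8/20) = 10^(0.4000) = 2.51.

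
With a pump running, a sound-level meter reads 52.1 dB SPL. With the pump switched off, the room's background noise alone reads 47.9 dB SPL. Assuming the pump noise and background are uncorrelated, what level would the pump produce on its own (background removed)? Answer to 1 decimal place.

Subtract intensities: L_src = 10·log₁₀(10^(L_total/10) − 10^(L_bg/10)).
L_src = 10·log₁₀(10^(52.1/10) − 10^(47.9/10)) = 10·log₁₀(100500) = 50.0 dB SPL.

50.0 dB SPL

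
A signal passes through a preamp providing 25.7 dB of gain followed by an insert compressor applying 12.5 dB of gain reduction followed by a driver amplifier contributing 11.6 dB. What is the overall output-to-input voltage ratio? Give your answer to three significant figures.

Net gain = 25.7 + (−12.5) + 11.6 = 24.8 dB.
Voltage ratio = 10^(24.8/20) = 17.4.

17.4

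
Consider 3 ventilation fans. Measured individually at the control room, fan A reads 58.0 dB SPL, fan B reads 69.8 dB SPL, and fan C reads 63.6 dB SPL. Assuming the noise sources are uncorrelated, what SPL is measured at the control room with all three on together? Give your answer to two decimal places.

Uncorrelated sources add in intensity (power), not in dB.
L_total = 10·log₁₀(10^(58.0/10) + 10^(69.8/10) + 10^(63.6/10)) = 10·log₁₀(12470000) = 70.96 dB SPL.

70.96 dB SPL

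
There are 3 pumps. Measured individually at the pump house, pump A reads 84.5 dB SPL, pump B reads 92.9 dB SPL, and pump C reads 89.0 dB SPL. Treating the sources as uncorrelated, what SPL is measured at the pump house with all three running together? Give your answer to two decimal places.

Uncorrelated sources add in intensity (power), not in dB.
L_total = 10·log₁₀(10^(84.5/10) + 10^(92.9/10) + 10^(89.0/10)) = 10·log₁₀(3026000000) = 94.81 dB SPL.

94.81 dB SPL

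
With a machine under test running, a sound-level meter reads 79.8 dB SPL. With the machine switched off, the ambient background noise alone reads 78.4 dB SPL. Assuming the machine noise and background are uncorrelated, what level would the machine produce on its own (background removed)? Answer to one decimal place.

Remove the background by subtracting linear intensities:
L_src = 10·log₁₀(10^(79.8/10) − 10^(78.4/10)) = 10·log₁₀(26320000) = 74.2 dB SPL.

74.2 dB SPL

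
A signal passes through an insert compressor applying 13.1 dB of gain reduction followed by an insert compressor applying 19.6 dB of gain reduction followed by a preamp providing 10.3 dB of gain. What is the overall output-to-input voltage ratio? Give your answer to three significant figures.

0.0759

Net gain = (−13.1) + (−19.6) + 10.3 = -22.4 dB.
Voltage ratio = 10^(-22.4/20) = 0.0759.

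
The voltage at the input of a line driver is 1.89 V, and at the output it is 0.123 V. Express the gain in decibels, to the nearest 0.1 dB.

Voltage ratio → dB uses the 20·log₁₀ form:
20·log₁₀(0.123/1.89) = 20·log₁₀(0.06508) = -23.7 dB.

-23.7 dB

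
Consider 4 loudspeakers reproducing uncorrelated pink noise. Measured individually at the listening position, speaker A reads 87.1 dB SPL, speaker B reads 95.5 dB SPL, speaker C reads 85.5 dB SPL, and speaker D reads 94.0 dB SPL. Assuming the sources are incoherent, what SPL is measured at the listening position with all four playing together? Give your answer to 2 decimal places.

98.41 dB SPL

Add the sources as powers (linear), then convert back to dB:
L_total = 10·log₁₀(10^(87.1/10) + 10^(95.5/10) + 10^(85.5/10) + 10^(94.0/10)) = 10·log₁₀(6928000000) = 98.41 dB SPL.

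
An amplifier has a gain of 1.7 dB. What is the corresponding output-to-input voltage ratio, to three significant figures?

Voltage ratio = 10^(dB/20).
10^(1.7/20) = 10^(0.08500) = 1.22.

1.22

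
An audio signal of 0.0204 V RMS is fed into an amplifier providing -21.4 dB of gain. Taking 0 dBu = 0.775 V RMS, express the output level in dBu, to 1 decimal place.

-53.0 dBu

Input level: 20·log₁₀(0.0204/0.775) = -31.59 dBu.
Output: -31.59 − 21.4 = -53.0 dBu.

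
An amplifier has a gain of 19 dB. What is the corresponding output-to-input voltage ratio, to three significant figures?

8.91

Voltage ratio = 10^(dB/20).
10^(19/20) = 10^(0.9500) = 8.91.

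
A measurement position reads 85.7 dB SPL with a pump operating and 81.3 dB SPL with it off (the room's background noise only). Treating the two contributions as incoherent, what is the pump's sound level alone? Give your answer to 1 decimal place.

Subtract intensities: L_src = 10·log₁₀(10^(L_total/10) − 10^(L_bg/10)).
L_src = 10·log₁₀(10^(85.7/10) − 10^(81.3/10)) = 10·log₁₀(236600000) = 83.7 dB SPL.

83.7 dB SPL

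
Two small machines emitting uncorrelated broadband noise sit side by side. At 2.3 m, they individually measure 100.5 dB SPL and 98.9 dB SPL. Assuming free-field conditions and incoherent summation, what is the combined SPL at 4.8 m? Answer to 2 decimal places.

Combined at 2.3 m: 10·log₁₀(10^(100.5/10)+10^(98.9/10)) = 102.784 dB SPL.
Then apply −20·log₁₀(4.8/2.3) = -6.390 dB → 96.39 dB SPL.

96.39 dB SPL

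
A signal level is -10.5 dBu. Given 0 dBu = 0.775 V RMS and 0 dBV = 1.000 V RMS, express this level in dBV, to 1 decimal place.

The offset between the scales is 20·log₁₀(0.775/1.000) = −2.214 dB.
So dBV = -10.5 − 2.214 = -12.7 dBV.

-12.7 dBV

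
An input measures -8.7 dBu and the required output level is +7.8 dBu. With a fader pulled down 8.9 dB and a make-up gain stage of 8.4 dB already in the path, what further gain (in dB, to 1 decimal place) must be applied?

The required make-up gain is the shortfall in the dB sum.
G = +7.8 − (-8.7) + 8.9 − 8.4 = 17.0 dB.

17.0 dB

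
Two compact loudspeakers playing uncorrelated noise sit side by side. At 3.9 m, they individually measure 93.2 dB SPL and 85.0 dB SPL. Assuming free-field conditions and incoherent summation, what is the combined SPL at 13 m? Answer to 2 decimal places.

83.35 dB SPL

Combined at 3.9 m: 10·log₁₀(10^(93.2/10)+10^(85.0/10)) = 93.812 dB SPL.
Then apply −20·log₁₀(13/3.9) = -10.458 dB → 83.35 dB SPL.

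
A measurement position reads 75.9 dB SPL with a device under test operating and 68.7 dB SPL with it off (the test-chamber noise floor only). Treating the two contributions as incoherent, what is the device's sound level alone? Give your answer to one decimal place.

75.0 dB SPL

Remove the background by subtracting linear intensities:
L_src = 10·log₁₀(10^(75.9/10) − 10^(68.7/10)) = 10·log₁₀(31490000) = 75.0 dB SPL.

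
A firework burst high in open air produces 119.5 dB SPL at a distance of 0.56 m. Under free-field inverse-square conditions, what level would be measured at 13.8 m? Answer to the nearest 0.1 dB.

For a point source in a free field, ΔL = −20·log₁₀(d₂/d₁).
ΔL = −20·log₁₀(13.8/0.56) = -27.83 dB, so L₂ = 119.5 + (-27.83) = 91.7 dB SPL.

91.7 dB SPL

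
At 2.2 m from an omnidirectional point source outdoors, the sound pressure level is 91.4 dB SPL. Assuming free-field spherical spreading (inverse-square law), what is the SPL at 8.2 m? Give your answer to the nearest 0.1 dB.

For a point source in a free field, ΔL = −20·log₁₀(d₂/d₁).
ΔL = −20·log₁₀(8.2/2.2) = -11.43 dB, so L₂ = 91.4 + (-11.43) = 80.0 dB SPL.

80.0 dB SPL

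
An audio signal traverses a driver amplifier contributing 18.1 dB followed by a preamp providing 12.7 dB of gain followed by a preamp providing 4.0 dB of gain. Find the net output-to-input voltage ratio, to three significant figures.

55.0

Net gain = 18.1 + 12.7 + 4.0 = 34.8 dB.
Voltage ratio = 10^(34.8/20) = 55.0.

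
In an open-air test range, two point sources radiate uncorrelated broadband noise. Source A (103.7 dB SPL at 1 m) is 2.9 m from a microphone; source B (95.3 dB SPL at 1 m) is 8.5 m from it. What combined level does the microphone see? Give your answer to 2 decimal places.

At the listener: L_A = 103.7 − 20·log₁₀(2.9) = 94.452 dB; L_B = 95.3 − 20·log₁₀(8.5) = 76.712 dB.
Combined: 10·log₁₀(10^(94.452/10)+10^(76.712/10)) = 94.52 dB SPL.

94.52 dB SPL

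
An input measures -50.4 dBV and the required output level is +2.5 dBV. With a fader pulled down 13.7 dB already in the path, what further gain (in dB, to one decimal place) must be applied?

66.6 dB

The required make-up gain is the shortfall in the dB sum.
G = +2.5 − (-50.4) + 13.7 = 66.6 dB.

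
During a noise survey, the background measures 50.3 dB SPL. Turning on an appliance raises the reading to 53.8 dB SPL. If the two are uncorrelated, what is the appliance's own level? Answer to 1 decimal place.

Background correction is a power subtraction:
L_src = 10·log₁₀(10^(53.8/10) − 10^(50.3/10)) = 10·log₁₀(132700) = 51.2 dB SPL.

51.2 dB SPL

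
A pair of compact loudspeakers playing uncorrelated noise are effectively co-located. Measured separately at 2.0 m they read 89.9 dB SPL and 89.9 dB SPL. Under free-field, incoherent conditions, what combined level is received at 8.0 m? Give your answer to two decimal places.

80.87 dB SPL

Combined at 2.0 m: 10·log₁₀(10^(89.9/10)+10^(89.9/10)) = 92.910 dB SPL.
Then apply −20·log₁₀(8.0/2.0) = -12.041 dB → 80.87 dB SPL.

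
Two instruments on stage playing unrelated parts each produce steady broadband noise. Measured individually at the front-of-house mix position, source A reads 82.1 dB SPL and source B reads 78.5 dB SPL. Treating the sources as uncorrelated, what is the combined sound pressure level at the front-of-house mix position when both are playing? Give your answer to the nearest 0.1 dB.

Uncorrelated sources add in intensity (power), not in dB.
L_total = 10·log₁₀(10^(82.1/10) + 10^(78.5/10)) = 10·log₁₀(233000000) = 83.7 dB SPL.

83.7 dB SPL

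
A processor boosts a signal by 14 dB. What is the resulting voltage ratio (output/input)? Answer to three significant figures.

Voltage ratio = 10^(dB/20).
10^(14/20) = 10^(0.7000) = 5.01.

5.01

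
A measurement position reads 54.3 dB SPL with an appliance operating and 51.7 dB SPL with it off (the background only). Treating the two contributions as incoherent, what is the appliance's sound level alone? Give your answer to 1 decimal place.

50.8 dB SPL

Background correction is a power subtraction:
L_src = 10·log₁₀(10^(54.3/10) − 10^(51.7/10)) = 10·log₁₀(121200) = 50.8 dB SPL.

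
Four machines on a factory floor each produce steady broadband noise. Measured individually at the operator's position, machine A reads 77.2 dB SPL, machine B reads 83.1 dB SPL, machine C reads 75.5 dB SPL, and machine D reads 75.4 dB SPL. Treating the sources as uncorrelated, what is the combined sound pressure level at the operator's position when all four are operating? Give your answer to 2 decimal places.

Add the sources as powers (linear), then convert back to dB:
L_total = 10·log₁₀(10^(77.2/10) + 10^(83.1/10) + 10^(75.5/10) + 10^(75.4/10)) = 10·log₁₀(326800000) = 85.14 dB SPL.

85.14 dB SPL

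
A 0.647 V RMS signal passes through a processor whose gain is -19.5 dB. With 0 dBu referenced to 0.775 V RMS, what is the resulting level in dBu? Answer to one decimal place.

-21.1 dBu

Input level: 20·log₁₀(0.647/0.775) = -1.57 dBu.
Output: -1.57 − 19.5 = -21.1 dBu.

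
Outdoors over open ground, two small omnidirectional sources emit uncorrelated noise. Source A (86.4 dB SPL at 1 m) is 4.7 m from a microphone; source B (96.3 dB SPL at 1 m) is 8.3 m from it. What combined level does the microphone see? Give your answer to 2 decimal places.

79.12 dB SPL

At the listener: L_A = 86.4 − 20·log₁₀(4.7) = 72.958 dB; L_B = 96.3 − 20·log₁₀(8.3) = 77.918 dB.
Combined: 10·log₁₀(10^(72.958/10)+10^(77.918/10)) = 79.12 dB SPL.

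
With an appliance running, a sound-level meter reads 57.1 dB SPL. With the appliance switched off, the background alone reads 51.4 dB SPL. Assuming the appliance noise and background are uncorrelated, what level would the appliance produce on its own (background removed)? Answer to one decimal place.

Remove the background by subtracting linear intensities:
L_src = 10·log₁₀(10^(57.1/10) − 10^(51.4/10)) = 10·log₁₀(374800) = 55.7 dB SPL.

55.7 dB SPL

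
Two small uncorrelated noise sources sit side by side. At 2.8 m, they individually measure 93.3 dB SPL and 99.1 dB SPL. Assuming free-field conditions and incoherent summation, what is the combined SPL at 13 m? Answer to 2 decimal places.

86.78 dB SPL

Combined at 2.8 m: 10·log₁₀(10^(93.3/10)+10^(99.1/10)) = 100.114 dB SPL.
Then apply −20·log₁₀(13/2.8) = -13.336 dB → 86.78 dB SPL.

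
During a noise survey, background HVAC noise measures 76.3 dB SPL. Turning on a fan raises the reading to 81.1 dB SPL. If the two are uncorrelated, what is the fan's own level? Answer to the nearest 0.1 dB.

79.4 dB SPL

Remove the background by subtracting linear intensities:
L_src = 10·log₁₀(10^(81.1/10) − 10^(76.3/10)) = 10·log₁₀(86170000) = 79.4 dB SPL.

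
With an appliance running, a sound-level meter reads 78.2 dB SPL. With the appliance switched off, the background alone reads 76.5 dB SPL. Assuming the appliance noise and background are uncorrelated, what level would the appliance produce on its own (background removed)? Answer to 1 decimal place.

Background correction is a power subtraction:
L_src = 10·log₁₀(10^(78.2/10) − 10^(76.5/10)) = 10·log₁₀(21400000) = 73.3 dB SPL.

73.3 dB SPL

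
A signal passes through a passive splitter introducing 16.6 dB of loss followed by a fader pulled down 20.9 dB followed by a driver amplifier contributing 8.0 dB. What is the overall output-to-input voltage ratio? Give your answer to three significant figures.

0.0335

Net gain = (−16.6) + (−20.9) + 8.0 = -29.5 dB.
Voltage ratio = 10^(-29.5/20) = 0.0335.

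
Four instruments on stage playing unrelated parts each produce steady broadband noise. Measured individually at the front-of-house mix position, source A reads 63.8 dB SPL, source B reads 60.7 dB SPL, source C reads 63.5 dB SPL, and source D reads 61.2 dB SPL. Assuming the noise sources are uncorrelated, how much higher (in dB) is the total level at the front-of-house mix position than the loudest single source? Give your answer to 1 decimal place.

Uncorrelated sources add in intensity (power), not in dB.
L_total = 10·log₁₀(10^(63.8/10) + 10^(60.7/10) + 10^(63.5/10) + 10^(61.2/10)) = 68.53 dB SPL.
Excess over the loudest (63.8 dB): 68.53 − 63.8 = 4.7 dB.

4.7 dB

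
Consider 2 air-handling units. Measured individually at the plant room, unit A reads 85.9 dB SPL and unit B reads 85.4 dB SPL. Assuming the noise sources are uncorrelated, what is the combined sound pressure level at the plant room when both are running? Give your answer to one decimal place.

88.7 dB SPL

Uncorrelated sources add in intensity (power), not in dB.
L_total = 10·log₁₀(10^(85.9/10) + 10^(85.4/10)) = 10·log₁₀(735800000) = 88.7 dB SPL.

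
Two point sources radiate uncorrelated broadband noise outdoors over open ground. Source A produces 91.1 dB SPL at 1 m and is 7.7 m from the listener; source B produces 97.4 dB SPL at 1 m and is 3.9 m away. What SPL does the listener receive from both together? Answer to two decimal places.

85.83 dB SPL

At the listener: L_A = 91.1 − 20·log₁₀(7.7) = 73.370 dB; L_B = 97.4 − 20·log₁₀(3.9) = 85.579 dB.
Combined: 10·log₁₀(10^(73.370/10)+10^(85.579/10)) = 85.83 dB SPL.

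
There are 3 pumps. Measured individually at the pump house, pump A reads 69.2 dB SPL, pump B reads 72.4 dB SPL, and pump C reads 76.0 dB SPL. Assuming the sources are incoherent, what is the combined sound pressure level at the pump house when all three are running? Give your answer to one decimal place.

78.2 dB SPL

Add the sources as powers (linear), then convert back to dB:
L_total = 10·log₁₀(10^(69.2/10) + 10^(72.4/10) + 10^(76.0/10)) = 10·log₁₀(65510000) = 78.2 dB SPL.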